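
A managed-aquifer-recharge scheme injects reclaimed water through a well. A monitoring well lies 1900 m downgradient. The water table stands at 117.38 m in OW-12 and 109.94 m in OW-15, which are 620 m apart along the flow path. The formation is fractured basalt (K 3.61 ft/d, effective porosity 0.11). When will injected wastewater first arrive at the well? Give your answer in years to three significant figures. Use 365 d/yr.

43.4 years

Hydraulic gradient i = (117.38 − 109.94) / 620 = 7.44 / 620 = 0.01200
K = 3.61 ft/d × 0.3048 = 1.100 m/d
q = Ki = 1.100 × 0.01200 = 0.01320 m/d
Seepage velocity v = q / n = 0.01320 / 0.11 = 0.1200 m/d
t = L / v = 1900 / 0.1200 = 15830 d
   = 15830 / 365 = 43.4 yr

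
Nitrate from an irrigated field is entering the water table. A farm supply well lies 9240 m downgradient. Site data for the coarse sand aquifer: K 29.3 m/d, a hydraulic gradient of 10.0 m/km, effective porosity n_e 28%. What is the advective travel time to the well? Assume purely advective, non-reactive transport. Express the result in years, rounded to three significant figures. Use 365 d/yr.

24.2 years

q = Ki = 29.3 × 0.010 = 0.2930 m/d
v = Ki/n = 29.3·0.010/0.28 = 1.046 m/d
t = L / v = 9240 / 1.046 = 8830 d
   = 8830 / 365 = 24.2 yr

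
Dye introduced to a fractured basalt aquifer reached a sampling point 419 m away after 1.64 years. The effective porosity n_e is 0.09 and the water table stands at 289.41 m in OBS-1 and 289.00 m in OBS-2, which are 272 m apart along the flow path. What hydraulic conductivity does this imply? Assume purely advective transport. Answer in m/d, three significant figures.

Hydraulic gradient i = (289.41 − 289.00) / 272 = 0.41 / 272 = 0.001507
t = 1.64 years = 598.6 d
v = L / t = 419 / 598.6 = 0.7000 m/d
K = v · n / i = 0.7000 × 0.09 / 0.001507 = 41.8 m/d

41.8 m/d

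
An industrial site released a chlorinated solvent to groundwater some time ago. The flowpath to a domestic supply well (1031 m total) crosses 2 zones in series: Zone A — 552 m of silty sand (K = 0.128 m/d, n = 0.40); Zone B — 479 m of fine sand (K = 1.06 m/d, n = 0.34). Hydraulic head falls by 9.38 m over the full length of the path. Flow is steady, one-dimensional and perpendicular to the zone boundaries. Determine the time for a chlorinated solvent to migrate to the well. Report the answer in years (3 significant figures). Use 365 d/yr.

Continuity: the same q passes through each zone, so ΔH = q·Σ(L_j/K_j) — the zones act as resistances in series.
Σ(L/K) = 552/0.128 + 479/1.06 = 4313 + 451.9 = 4764 d
q = ΔH / Σ(L/K) = 9.38 / 4764 = 0.001969 m/d (same in every zone)
Zone A: v = q/n = 0.001969/0.40 = 0.004922 m/d → t_A = 552/0.004922 = 112200 d
Zone B: v = q/n = 0.001969/0.34 = 0.005791 m/d → t_B = 479/0.005791 = 82720 d
Total t = 112200 + 82720 = 194900 d
   = 194900 / 365 = 534 yr

534 years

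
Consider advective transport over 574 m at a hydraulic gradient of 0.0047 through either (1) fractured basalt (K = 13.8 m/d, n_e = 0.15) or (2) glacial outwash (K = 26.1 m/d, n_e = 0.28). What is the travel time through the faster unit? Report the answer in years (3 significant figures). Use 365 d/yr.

Unit 1 (fractured basalt): v = 13.8×0.0047/0.15 = 0.4324 m/d, t = 574/0.4324 = 1327 d
Unit 2 (glacial outwash): v = 26.1×0.0047/0.28 = 0.4381 m/d, t = 574/0.4381 = 1310 d
Faster: 1310 d / 365 = 3.59 yr

3.59 years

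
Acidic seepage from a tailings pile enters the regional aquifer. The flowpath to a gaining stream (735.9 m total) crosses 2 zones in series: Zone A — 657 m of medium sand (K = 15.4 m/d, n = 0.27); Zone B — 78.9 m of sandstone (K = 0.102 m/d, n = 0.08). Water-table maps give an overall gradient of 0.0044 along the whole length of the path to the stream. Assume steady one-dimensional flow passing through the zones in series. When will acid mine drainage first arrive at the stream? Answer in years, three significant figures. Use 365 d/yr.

Steady 1-D flow in series ⇒ the Darcy flux q is identical in every zone and the zone head losses add (resistances L/K in series).
Σ(L/K) = 657/15.4 + 78.9/0.102 = 42.66 + 773.5 = 816.2 d
K_eq = L_total / Σ(L/K) = 735.9 / 816.2 = 0.9016 m/d
q = K_eq · i = 0.9016 × 0.0044 = 0.003967 m/d (same in every zone)
Zone A: v = q/n = 0.003967/0.27 = 0.01469 m/d → t_A = 657/0.01469 = 44710 d
Zone B: v = q/n = 0.003967/0.08 = 0.04959 m/d → t_B = 78.9/0.04959 = 1591 d
Total t = 44710 + 1591 = 46310 d
   = 46310 / 365 = 127 yr

127 years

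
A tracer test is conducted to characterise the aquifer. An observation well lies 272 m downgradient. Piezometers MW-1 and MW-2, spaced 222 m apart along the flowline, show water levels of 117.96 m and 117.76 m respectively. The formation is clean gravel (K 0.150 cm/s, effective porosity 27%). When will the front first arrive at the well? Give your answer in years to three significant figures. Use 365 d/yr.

1.72 years

Hydraulic gradient i = (117.96 − 117.76) / 222 = 0.20 / 222 = 9.009e-4
K = 0.150 cm/s × 864 = 129.6 m/d
Specific discharge q = 129.6 × 9.009e-4 = 0.1168 m/d
v = Ki/n = 129.6·9.009e-4/0.27 = 0.4324 m/d
t = L / v = 272 / 0.4324 = 629.0 d
   = 629.0 / 365 = 1.72 yr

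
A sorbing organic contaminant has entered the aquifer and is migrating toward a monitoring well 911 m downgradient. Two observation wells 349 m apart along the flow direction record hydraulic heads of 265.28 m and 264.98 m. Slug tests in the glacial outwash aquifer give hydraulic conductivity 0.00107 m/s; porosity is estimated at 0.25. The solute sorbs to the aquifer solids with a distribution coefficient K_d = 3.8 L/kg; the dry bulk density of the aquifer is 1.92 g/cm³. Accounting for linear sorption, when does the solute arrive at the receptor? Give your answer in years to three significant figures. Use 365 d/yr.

237 years

Hydraulic gradient i = (265.28 − 264.98) / 349 = 0.30 / 349 = 8.596e-4
K = 0.00107 m/s × 86400 s/d = 92.45 m/d
Specific discharge q = 92.45 × 8.596e-4 = 0.07947 m/d
Average linear velocity = 0.07947 / 0.25 = 0.3179 m/d
Retardation R = 1 + ρ_b·K_d/n = 1 + 1.92×3.8/0.25 = 30.18
Contaminant velocity v_c = v/R = 0.3179/30.18 = 0.01053 m/d
t = L/v_c = 911/0.01053 = 86510 d
   = 86510/365 = 237 yr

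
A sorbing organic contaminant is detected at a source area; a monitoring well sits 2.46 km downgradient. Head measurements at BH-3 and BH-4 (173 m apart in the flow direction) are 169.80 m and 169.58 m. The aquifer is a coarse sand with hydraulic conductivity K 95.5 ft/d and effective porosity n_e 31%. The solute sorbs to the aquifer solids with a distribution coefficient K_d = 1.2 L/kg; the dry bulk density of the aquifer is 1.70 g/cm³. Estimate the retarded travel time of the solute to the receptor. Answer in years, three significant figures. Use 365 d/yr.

428 years

Hydraulic gradient i = (169.80 − 169.58) / 173 = 0.22 / 173 = 0.001272
K = 95.5 ft/d × 0.3048 = 29.11 m/d
Darcy flux q = K·i = 29.11 × 0.001272 = 0.03702 m/d
Average linear velocity = 0.03702 / 0.31 = 0.1194 m/d
Retardation R = 1 + ρ_b·K_d/n = 1 + 1.70×1.2/0.31 = 7.581
Contaminant velocity v_c = v/R = 0.1194/7.581 = 0.01575 m/d
L = 2.46 km = 2460 m
t = L/v_c = 2460/0.01575 = 156200 d
   = 156200/365 = 428 yr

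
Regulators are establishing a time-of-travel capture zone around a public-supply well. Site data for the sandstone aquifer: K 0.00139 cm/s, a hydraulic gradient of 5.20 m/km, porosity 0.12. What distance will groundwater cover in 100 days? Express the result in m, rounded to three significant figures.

K = 0.00139 cm/s × 864 = 1.201 m/d
Specific discharge q = 1.201 × 0.0052 = 0.006245 m/d
Seepage velocity v = q / n = 0.006245 / 0.12 = 0.05204 m/d
L = v × T = 0.05204 × 100 = 5.204 m

5.20 m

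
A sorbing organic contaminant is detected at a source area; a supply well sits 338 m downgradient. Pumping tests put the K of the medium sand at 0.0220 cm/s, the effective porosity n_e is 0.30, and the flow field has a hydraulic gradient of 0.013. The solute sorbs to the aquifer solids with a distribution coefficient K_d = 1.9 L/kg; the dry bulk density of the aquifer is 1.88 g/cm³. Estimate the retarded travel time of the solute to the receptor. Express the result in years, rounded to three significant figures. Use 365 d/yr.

14.5 years

K = 0.0220 cm/s × 864 = 19.01 m/d
Specific discharge q = 19.01 × 0.013 = 0.2471 m/d
Seepage velocity v = q / n = 0.2471 / 0.30 = 0.8237 m/d
Retardation R = 1 + ρ_b·K_d/n = 1 + 1.88×1.9/0.30 = 12.91
Contaminant velocity v_c = v/R = 0.8237/12.91 = 0.06382 m/d
t = L/v_c = 338/0.06382 = 5296 d
   = 5296/365 = 14.5 yr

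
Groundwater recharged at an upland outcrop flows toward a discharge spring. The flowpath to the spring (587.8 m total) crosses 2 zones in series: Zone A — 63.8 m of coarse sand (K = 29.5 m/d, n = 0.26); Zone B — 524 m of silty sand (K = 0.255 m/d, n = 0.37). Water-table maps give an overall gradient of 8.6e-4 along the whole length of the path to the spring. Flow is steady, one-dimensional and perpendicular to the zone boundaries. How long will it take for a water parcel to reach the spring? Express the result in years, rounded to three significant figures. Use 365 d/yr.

For zones in series the flux q is common to all zones; the equivalent conductivity is the harmonic (thickness-weighted) mean, K_eq = L_total / Σ(L_j/K_j).
Σ(L/K) = 63.8/29.5 + 524/0.255 = 2.163 + 2055 = 2057 d
K_eq = L_total / Σ(L/K) = 587.8 / 2057 = 0.2857 m/d
q = K_eq · i = 0.2857 × 8.6e-4 = 2.457e-4 m/d (same in every zone)
Zone A: v = q/n = 2.457e-4/0.26 = 9.452e-4 m/d → t_A = 63.8/9.452e-4 = 67500 d
Zone B: v = q/n = 2.457e-4/0.37 = 6.642e-4 m/d → t_B = 524/6.642e-4 = 789000 d
Total t = 67500 + 789000 = 856500 d
   = 856500 / 365 = 2350 yr

2350 years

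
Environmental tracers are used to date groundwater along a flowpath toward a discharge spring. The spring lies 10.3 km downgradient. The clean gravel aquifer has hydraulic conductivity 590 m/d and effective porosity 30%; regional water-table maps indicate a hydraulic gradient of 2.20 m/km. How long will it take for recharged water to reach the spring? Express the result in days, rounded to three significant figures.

2380 days

q = Ki = 590 × 0.0022 = 1.298 m/d
Seepage velocity v = q / n = 1.298 / 0.30 = 4.327 m/d
L = 10.3 km = 10300 m
t = L / v = 10300 / 4.327 = 2381 d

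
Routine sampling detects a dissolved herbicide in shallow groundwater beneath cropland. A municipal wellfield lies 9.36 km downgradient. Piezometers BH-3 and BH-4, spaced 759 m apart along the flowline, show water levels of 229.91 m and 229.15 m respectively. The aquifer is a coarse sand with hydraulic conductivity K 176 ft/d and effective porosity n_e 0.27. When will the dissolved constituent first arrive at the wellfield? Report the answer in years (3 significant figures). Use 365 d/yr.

Hydraulic gradient i = (229.91 − 229.15) / 759 = 0.76 / 759 = 0.001001
K = 176 ft/d × 0.3048 = 53.64 m/d
Specific discharge q = 53.64 × 0.001001 = 0.05372 m/d
Average linear velocity = 0.05372 / 0.27 = 0.1989 m/d
L = 9.36 km = 9360 m
t = L / v = 9360 / 0.1989 = 47050 d
   = 47050 / 365 = 129 yr

129 years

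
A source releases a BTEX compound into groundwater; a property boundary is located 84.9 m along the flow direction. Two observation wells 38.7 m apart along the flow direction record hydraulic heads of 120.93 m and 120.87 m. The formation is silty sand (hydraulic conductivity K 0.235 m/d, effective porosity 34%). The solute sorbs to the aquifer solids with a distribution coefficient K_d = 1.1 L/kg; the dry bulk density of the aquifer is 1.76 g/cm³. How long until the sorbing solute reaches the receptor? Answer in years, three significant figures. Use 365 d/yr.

1450 years

Hydraulic gradient i = (120.93 − 120.87) / 38.7 = 0.06 / 38.7 = 0.001550
Darcy flux q = K·i = 0.235 × 0.001550 = 3.643e-4 m/d
Average linear velocity = 3.643e-4 / 0.34 = 0.001072 m/d
Retardation R = 1 + ρ_b·K_d/n = 1 + 1.76×1.1/0.34 = 6.694
Contaminant velocity v_c = v/R = 0.001072/6.694 = 1.601e-4 m/d
t = L/v_c = 84.9/1.601e-4 = 530400 d
   = 530400/365 = 1450 yr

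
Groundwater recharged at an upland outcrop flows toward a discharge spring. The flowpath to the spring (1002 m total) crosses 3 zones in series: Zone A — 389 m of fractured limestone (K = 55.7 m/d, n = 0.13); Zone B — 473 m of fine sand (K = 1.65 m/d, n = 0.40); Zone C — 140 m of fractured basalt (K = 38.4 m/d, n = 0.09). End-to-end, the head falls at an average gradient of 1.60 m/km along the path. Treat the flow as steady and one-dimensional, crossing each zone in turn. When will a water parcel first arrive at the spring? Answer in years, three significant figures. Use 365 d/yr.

128 years

Steady 1-D flow in series ⇒ the Darcy flux q is identical in every zone and the zone head losses add (resistances L/K in series).
Σ(L/K) = 389/55.7 + 473/1.65 + 140/38.4 = 6.984 + 286.7 + 3.646 = 297.3 d
K_eq = L_total / Σ(L/K) = 1002 / 297.3 = 3.370 m/d
q = K_eq · i = 3.370 × 0.0016 = 0.005393 m/d (same in every zone)
Zone A: v = q/n = 0.005393/0.13 = 0.04148 m/d → t_A = 389/0.04148 = 9378 d
Zone B: v = q/n = 0.005393/0.40 = 0.01348 m/d → t_B = 473/0.01348 = 35090 d
Zone C: v = q/n = 0.005393/0.09 = 0.05992 m/d → t_C = 140/0.05992 = 2337 d
Total t = 9378 + 35090 + 2337 = 46800 d
   = 46800 / 365 = 128 yr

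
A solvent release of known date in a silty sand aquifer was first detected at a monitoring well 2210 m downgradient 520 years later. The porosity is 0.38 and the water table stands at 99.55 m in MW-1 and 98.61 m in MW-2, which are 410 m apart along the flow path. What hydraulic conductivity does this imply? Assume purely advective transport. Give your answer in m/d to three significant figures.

Hydraulic gradient i = (99.55 − 98.61) / 410 = 0.94 / 410 = 0.002293
t = 520 years = 189800 d
v = L / t = 2210 / 189800 = 0.01164 m/d
K = v · n / i = 0.01164 × 0.38 / 0.002293 = 1.93 m/d

1.93 m/d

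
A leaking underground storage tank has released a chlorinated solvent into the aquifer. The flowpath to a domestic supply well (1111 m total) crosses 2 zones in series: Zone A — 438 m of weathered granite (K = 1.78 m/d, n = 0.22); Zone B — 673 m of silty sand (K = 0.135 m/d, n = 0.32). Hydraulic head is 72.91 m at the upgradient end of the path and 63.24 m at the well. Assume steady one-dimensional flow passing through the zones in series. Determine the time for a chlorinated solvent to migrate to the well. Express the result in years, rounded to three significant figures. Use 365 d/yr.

462 years

Total head drop ΔH = 72.91 − 63.24 = 9.67 m
Continuity: the same q passes through each zone, so ΔH = q·Σ(L_j/K_j) — the zones act as resistances in series.
Σ(L/K) = 438/1.78 + 673/0.135 = 246.1 + 4985 = 5231 d
q = ΔH / Σ(L/K) = 9.67 / 5231 = 0.001849 m/d (same in every zone)
Zone A: v = q/n = 0.001849/0.22 = 0.008402 m/d → t_A = 438/0.008402 = 52130 d
Zone B: v = q/n = 0.001849/0.32 = 0.005777 m/d → t_B = 673/0.005777 = 116500 d
Total t = 52130 + 116500 = 168600 d
   = 168600 / 365 = 462 yr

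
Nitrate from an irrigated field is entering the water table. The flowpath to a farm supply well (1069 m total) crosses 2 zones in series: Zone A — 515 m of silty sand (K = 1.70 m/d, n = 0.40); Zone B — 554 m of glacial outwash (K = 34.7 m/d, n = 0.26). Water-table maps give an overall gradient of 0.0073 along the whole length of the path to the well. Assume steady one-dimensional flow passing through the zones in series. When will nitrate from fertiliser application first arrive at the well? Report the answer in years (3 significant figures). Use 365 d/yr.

Continuity: the same q passes through each zone, so ΔH = q·Σ(L_j/K_j) — the zones act as resistances in series.
Σ(L/K) = 515/1.70 + 554/34.7 = 302.9 + 15.97 = 318.9 d
K_eq = L_total / Σ(L/K) = 1069 / 318.9 = 3.352 m/d
q = K_eq · i = 3.352 × 0.0073 = 0.02447 m/d (same in every zone)
Zone A: v = q/n = 0.02447/0.40 = 0.06118 m/d → t_A = 515/0.06118 = 8418 d
Zone B: v = q/n = 0.02447/0.26 = 0.09412 m/d → t_B = 554/0.09412 = 5886 d
Total t = 8418 + 5886 = 14300 d
   = 14300 / 365 = 39.2 yr

39.2 years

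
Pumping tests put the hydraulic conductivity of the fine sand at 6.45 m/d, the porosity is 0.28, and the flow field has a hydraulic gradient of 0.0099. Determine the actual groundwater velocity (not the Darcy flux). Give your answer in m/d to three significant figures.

0.228 m/d

Darcy flux q = K·i = 6.45 × 0.0099 = 0.06386 m/d
Average linear velocity = 0.06386 / 0.28 = 0.2281 m/d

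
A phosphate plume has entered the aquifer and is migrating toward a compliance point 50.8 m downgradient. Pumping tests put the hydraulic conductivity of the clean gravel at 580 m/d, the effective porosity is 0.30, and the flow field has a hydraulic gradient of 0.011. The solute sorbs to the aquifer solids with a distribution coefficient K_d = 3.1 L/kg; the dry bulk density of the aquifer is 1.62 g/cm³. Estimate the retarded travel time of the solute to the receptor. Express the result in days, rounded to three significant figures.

42.4 days

q = Ki = 580 × 0.011 = 6.380 m/d
v = Ki/n = 580·0.011/0.30 = 21.27 m/d
Retardation R = 1 + ρ_b·K_d/n = 1 + 1.62×3.1/0.30 = 17.74
Contaminant velocity v_c = v/R = 21.27/17.74 = 1.199 m/d
t = L/v_c = 50.8/1.199 = 42.38 d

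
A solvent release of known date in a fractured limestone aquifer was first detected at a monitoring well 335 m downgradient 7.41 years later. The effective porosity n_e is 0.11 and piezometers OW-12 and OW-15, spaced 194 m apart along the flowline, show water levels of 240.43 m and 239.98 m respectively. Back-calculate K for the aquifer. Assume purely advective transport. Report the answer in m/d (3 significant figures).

5.87 m/d

Hydraulic gradient i = (240.43 − 239.98) / 194 = 0.45 / 194 = 0.002320
t = 7.41 years = 2705 d
v = L / t = 335 / 2705 = 0.1239 m/d
K = v · n / i = 0.1239 × 0.11 / 0.002320 = 5.87 m/d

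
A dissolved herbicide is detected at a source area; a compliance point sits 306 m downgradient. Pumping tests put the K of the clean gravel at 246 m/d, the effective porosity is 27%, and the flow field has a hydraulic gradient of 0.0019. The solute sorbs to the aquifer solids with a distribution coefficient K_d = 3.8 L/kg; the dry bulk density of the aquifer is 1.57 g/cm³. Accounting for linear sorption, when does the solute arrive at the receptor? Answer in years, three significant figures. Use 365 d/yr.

11.2 years

Darcy flux q = K·i = 246 × 0.0019 = 0.4674 m/d
v = Ki/n = 246·0.0019/0.27 = 1.731 m/d
Retardation R = 1 + ρ_b·K_d/n = 1 + 1.57×3.8/0.27 = 23.10
Contaminant velocity v_c = v/R = 1.731/23.10 = 0.07495 m/d
t = L/v_c = 306/0.07495 = 4083 d
   = 4083/365 = 11.2 yr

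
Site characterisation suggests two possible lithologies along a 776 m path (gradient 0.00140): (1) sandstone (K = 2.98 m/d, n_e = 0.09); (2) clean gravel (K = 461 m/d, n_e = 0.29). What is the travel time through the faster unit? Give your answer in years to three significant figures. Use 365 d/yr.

0.955 years

Unit 1 (sandstone): v = 2.98×0.0014/0.09 = 0.04636 m/d, t = 776/0.04636 = 16740 d
Unit 2 (clean gravel): v = 461×0.0014/0.29 = 2.226 m/d, t = 776/2.226 = 348.7 d
Faster: 348.7 d / 365 = 0.955 yr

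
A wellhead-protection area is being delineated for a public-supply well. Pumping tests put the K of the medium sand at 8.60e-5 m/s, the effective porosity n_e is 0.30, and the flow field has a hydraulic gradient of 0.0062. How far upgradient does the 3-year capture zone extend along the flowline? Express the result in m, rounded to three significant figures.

K = 8.60e-5 m/s × 86400 s/d = 7.430 m/d
q = Ki = 7.430 × 0.0062 = 0.04607 m/d
v = Ki/n = 7.430·0.0062/0.30 = 0.1536 m/d
T = 3 yr × 365 = 1095 d
L = v × T = 0.1536 × 1095 = 168.1 m

168 m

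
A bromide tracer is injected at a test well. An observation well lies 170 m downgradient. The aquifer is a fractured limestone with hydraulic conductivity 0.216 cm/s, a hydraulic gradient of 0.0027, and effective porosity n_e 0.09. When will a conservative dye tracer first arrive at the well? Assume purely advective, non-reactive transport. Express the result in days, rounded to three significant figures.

30.4 days

K = 0.216 cm/s × 864 = 186.6 m/d
q = Ki = 186.6 × 0.0027 = 0.5039 m/d
Seepage velocity v = q / n = 0.5039 / 0.09 = 5.599 m/d
t = L / v = 170 / 5.599 = 30.36 d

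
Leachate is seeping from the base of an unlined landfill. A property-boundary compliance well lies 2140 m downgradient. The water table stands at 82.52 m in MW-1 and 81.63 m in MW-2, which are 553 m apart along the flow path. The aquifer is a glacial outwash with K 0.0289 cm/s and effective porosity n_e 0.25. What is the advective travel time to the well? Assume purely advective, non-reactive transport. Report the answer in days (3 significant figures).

Hydraulic gradient i = (82.52 − 81.63) / 553 = 0.89 / 553 = 0.001609
K = 0.0289 cm/s × 864 = 24.97 m/d
q = Ki = 24.97 × 0.001609 = 0.04019 m/d
Average linear velocity = 0.04019 / 0.25 = 0.1607 m/d
t = L / v = 2140 / 0.1607 = 13310 d

13300 days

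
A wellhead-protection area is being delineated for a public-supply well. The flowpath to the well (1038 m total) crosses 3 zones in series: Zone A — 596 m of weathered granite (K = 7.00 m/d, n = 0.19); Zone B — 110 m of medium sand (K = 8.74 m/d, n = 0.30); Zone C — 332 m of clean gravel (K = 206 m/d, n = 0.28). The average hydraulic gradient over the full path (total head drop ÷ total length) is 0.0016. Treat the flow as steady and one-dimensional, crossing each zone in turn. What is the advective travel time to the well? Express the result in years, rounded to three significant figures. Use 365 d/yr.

Continuity: the same q passes through each zone, so ΔH = q·Σ(L_j/K_j) — the zones act as resistances in series.
Σ(L/K) = 596/7.00 + 110/8.74 + 332/206 = 85.14 + 12.59 + 1.612 = 99.34 d
K_eq = L_total / Σ(L/K) = 1038 / 99.34 = 10.45 m/d
q = K_eq · i = 10.45 × 0.0016 = 0.01672 m/d (same in every zone)
Zone A: v = q/n = 0.01672/0.19 = 0.08799 m/d → t_A = 596/0.08799 = 6773 d
Zone B: v = q/n = 0.01672/0.30 = 0.05573 m/d → t_B = 110/0.05573 = 1974 d
Zone C: v = q/n = 0.01672/0.28 = 0.05971 m/d → t_C = 332/0.05971 = 5560 d
Total t = 6773 + 1974 + 5560 = 14310 d
   = 14310 / 365 = 39.2 yr

39.2 years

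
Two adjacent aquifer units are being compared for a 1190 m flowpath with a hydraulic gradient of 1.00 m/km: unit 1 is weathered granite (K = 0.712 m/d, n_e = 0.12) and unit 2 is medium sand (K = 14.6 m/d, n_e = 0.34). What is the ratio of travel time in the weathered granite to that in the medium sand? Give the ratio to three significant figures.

7.24

Unit 1 (weathered granite): v = 0.712×0.0010/0.12 = 0.005933 m/d, t = 1190/0.005933 = 200600 d
Unit 2 (medium sand): v = 14.6×0.0010/0.34 = 0.04294 m/d, t = 1190/0.04294 = 27710 d
t(weathered granite) / t(medium sand) = 200600/27710 = 7.24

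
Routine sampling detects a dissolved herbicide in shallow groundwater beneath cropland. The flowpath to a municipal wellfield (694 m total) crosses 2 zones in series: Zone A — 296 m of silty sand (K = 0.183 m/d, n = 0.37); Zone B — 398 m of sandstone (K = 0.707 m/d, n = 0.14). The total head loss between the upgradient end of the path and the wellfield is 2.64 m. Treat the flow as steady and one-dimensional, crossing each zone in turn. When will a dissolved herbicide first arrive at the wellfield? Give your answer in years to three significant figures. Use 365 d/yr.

Continuity: the same q passes through each zone, so ΔH = q·Σ(L_j/K_j) — the zones act as resistances in series.
Σ(L/K) = 296/0.183 + 398/0.707 = 1617 + 562.9 = 2180 d
q = ΔH / Σ(L/K) = 2.64 / 2180 = 0.001211 m/d (same in every zone)
Zone A: v = q/n = 0.001211/0.37 = 0.003272 m/d → t_A = 296/0.003272 = 90450 d
Zone B: v = q/n = 0.001211/0.14 = 0.008648 m/d → t_B = 398/0.008648 = 46020 d
Total t = 90450 + 46020 = 136500 d
   = 136500 / 365 = 374 yr

374 years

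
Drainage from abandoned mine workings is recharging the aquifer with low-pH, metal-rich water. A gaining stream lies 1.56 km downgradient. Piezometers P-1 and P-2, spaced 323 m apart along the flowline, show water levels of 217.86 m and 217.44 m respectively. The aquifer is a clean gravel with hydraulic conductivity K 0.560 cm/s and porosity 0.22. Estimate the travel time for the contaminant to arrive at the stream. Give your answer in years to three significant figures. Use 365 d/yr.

Hydraulic gradient i = (217.86 − 217.44) / 323 = 0.42 / 323 = 0.001300
K = 0.560 cm/s × 864 = 483.8 m/d
Specific discharge q = 483.8 × 0.001300 = 0.6291 m/d
v = Ki/n = 483.8·0.001300/0.22 = 2.860 m/d
L = 1.56 km = 1560 m
t = L / v = 1560 / 2.860 = 545.5 d
   = 545.5 / 365 = 1.49 yr

1.49 years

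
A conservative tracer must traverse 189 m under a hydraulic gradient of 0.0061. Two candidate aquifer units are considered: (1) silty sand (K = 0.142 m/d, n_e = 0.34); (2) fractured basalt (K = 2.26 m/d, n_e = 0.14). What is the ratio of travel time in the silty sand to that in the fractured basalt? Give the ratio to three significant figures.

Unit 1 (silty sand): v = 0.142×0.0061/0.34 = 0.002548 m/d, t = 189/0.002548 = 74190 d
Unit 2 (fractured basalt): v = 2.26×0.0061/0.14 = 0.09847 m/d, t = 189/0.09847 = 1919 d
t(silty sand) / t(fractured basalt) = 74190/1919 = 38.7

38.7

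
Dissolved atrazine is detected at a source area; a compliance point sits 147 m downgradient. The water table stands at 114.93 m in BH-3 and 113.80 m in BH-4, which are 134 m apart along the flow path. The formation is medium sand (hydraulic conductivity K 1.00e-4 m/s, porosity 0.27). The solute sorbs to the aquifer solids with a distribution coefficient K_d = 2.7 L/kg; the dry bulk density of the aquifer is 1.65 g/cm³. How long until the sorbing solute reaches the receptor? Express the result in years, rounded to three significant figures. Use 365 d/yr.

26.1 years

Hydraulic gradient i = (114.93 − 113.80) / 134 = 1.13 / 134 = 0.008433
K = 1.00e-4 m/s × 86400 s/d = 8.640 m/d
q = Ki = 8.640 × 0.008433 = 0.07286 m/d
Seepage velocity v = q / n = 0.07286 / 0.27 = 0.2699 m/d
Retardation R = 1 + ρ_b·K_d/n = 1 + 1.65×2.7/0.27 = 17.50
Contaminant velocity v_c = v/R = 0.2699/17.50 = 0.01542 m/d
t = L/v_c = 147/0.01542 = 9533 d
   = 9533/365 = 26.1 yr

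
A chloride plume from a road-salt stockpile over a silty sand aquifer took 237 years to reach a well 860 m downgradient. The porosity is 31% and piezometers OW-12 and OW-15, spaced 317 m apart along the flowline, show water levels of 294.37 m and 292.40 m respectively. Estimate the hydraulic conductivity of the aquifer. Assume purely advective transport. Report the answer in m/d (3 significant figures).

Hydraulic gradient i = (294.37 − 292.40) / 317 = 1.97 / 317 = 0.006215
t = 237 years = 86510 d
v = L / t = 860 / 86510 = 0.009942 m/d
K = v · n / i = 0.009942 × 0.31 / 0.006215 = 0.496 m/d

0.496 m/d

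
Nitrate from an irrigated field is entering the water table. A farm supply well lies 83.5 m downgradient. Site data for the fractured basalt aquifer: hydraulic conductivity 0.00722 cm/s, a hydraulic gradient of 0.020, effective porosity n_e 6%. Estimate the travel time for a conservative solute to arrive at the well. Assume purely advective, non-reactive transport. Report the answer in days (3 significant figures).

K = 0.00722 cm/s × 864 = 6.238 m/d
q = Ki = 6.238 × 0.020 = 0.1248 m/d
Average linear velocity = 0.1248 / 0.06 = 2.079 m/d
t = L / v = 83.5 / 2.079 = 40.16 d

40.2 days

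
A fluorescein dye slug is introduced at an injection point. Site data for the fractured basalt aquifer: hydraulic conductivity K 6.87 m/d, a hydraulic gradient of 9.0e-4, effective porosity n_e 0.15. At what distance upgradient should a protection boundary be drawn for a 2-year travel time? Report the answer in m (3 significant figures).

Specific discharge q = 6.87 × 9.0e-4 = 0.006183 m/d
Seepage velocity v = q / n = 0.006183 / 0.15 = 0.04122 m/d
T = 2 yr × 365 = 730 d
L = v × T = 0.04122 × 730 = 30.09 m

30.1 m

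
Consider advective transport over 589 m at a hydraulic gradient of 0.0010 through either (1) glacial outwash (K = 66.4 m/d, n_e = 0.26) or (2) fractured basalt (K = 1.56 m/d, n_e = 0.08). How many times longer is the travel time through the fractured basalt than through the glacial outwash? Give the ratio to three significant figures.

13.1

Unit 1 (glacial outwash): v = 66.4×0.0010/0.26 = 0.2554 m/d, t = 589/0.2554 = 2306 d
Unit 2 (fractured basalt): v = 1.56×0.0010/0.08 = 0.01950 m/d, t = 589/0.01950 = 30210 d
t(fractured basalt) / t(glacial outwash) = 30210/2306 = 13.1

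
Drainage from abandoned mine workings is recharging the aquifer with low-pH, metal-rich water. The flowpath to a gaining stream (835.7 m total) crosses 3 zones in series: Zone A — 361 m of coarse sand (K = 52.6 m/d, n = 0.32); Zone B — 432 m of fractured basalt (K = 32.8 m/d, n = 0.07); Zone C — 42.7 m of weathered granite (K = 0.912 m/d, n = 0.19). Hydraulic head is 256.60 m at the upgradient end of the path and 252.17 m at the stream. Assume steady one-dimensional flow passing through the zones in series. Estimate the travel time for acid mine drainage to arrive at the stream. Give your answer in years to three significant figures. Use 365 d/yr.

Total head drop ΔH = 256.60 − 252.17 = 4.43 m
Steady 1-D flow in series ⇒ the Darcy flux q is identical in every zone and the zone head losses add (resistances L/K in series).
Σ(L/K) = 361/52.6 + 432/32.8 + 42.7/0.912 = 6.863 + 13.17 + 46.82 = 66.85 d
q = ΔH / Σ(L/K) = 4.43 / 66.85 = 0.06626 m/d (same in every zone)
Zone A: v = q/n = 0.06626/0.32 = 0.2071 m/d → t_A = 361/0.2071 = 1743 d
Zone B: v = q/n = 0.06626/0.07 = 0.9466 m/d → t_B = 432/0.9466 = 456.4 d
Zone C: v = q/n = 0.06626/0.19 = 0.3488 m/d → t_C = 42.7/0.3488 = 122.4 d
Total t = 1743 + 456.4 + 122.4 = 2322 d
   = 2322 / 365 = 6.36 yr

6.36 years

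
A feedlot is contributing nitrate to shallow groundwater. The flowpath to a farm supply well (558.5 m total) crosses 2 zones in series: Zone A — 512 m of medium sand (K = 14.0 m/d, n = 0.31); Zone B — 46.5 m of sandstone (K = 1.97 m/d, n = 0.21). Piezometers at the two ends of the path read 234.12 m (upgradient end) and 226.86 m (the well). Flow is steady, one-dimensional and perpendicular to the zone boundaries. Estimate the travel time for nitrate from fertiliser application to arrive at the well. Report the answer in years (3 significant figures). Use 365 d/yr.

Total head drop ΔH = 234.12 − 226.86 = 7.26 m
Steady 1-D flow in series ⇒ the Darcy flux q is identical in every zone and the zone head losses add (resistances L/K in series).
Σ(L/K) = 512/14.0 + 46.5/1.97 = 36.57 + 23.60 = 60.18 d
q = ΔH / Σ(L/K) = 7.26 / 60.18 = 0.1206 m/d (same in every zone)
Zone A: v = q/n = 0.1206/0.31 = 0.3892 m/d → t_A = 512/0.3892 = 1316 d
Zone B: v = q/n = 0.1206/0.21 = 0.5745 m/d → t_B = 46.5/0.5745 = 80.94 d
Total t = 1316 + 80.94 = 1397 d
   = 1397 / 365 = 3.83 yr

3.83 years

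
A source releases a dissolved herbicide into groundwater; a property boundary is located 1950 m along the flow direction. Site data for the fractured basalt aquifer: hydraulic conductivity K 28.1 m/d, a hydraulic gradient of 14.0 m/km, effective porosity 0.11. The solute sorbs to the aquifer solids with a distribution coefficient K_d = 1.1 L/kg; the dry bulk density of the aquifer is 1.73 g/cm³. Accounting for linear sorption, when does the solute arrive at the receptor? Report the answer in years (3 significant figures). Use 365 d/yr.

Specific discharge q = 28.1 × 0.014 = 0.3934 m/d
v_s = q/n_e = 0.3934/0.11 = 3.576 m/d
Retardation R = 1 + ρ_b·K_d/n = 1 + 1.73×1.1/0.11 = 18.30
Contaminant velocity v_c = v/R = 3.576/18.30 = 0.1954 m/d
t = L/v_c = 1950/0.1954 = 9978 d
   = 9978/365 = 27.3 yr

27.3 years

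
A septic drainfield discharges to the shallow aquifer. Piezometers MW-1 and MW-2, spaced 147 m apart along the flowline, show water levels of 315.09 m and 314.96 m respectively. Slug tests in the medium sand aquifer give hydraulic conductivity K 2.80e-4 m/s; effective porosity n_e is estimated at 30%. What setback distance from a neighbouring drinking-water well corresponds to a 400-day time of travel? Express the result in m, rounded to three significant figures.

Hydraulic gradient i = (315.09 − 314.96) / 147 = 0.13 / 147 = 8.844e-4
K = 2.80e-4 m/s × 86400 s/d = 24.19 m/d
q = Ki = 24.19 × 8.844e-4 = 0.02139 m/d
v_s = q/n_e = 0.02139/0.30 = 0.07131 m/d
L = v × T = 0.07131 × 400 = 28.53 m

28.5 m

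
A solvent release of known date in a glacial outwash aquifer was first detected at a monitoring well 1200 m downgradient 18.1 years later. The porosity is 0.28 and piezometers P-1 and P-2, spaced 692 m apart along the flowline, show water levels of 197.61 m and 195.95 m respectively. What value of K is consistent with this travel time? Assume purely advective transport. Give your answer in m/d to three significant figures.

Hydraulic gradient i = (197.61 − 195.95) / 692 = 1.66 / 692 = 0.002399
t = 18.1 years = 6607 d
v = L / t = 1200 / 6607 = 0.1816 m/d
K = v · n / i = 0.1816 × 0.28 / 0.002399 = 21.2 m/d

21.2 m/d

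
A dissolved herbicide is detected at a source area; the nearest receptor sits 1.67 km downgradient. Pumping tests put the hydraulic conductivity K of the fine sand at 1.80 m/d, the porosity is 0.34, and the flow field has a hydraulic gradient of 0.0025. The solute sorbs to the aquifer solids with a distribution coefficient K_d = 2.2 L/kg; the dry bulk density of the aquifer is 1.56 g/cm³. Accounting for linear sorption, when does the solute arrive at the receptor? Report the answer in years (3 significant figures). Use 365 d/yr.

3840 years

q = Ki = 1.80 × 0.0025 = 0.004500 m/d
v = Ki/n = 1.80·0.0025/0.34 = 0.01324 m/d
Retardation R = 1 + ρ_b·K_d/n = 1 + 1.56×2.2/0.34 = 11.09
Contaminant velocity v_c = v/R = 0.01324/11.09 = 0.001193 m/d
L = 1.67 km = 1670 m
t = L/v_c = 1670/0.001193 = 1.400e6 d
   = 1.400e6/365 = 3840 yr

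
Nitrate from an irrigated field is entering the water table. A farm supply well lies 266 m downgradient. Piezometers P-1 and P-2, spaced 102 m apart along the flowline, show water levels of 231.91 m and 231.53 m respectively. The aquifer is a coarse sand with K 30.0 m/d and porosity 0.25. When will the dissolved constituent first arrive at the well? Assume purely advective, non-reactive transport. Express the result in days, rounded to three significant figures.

595 days

Hydraulic gradient i = (231.91 − 231.53) / 102 = 0.38 / 102 = 0.003725
Darcy flux q = K·i = 30.0 × 0.003725 = 0.1118 m/d
v_s = q/n_e = 0.1118/0.25 = 0.4471 m/d
t = L / v = 266 / 0.4471 = 595.0 d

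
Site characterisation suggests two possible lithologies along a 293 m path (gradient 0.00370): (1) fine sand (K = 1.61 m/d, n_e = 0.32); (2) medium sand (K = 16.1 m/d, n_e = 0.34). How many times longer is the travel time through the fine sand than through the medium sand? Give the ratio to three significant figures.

9.41

Unit 1 (fine sand): v = 1.61×0.0037/0.32 = 0.01862 m/d, t = 293/0.01862 = 15740 d
Unit 2 (medium sand): v = 16.1×0.0037/0.34 = 0.1752 m/d, t = 293/0.1752 = 1672 d
t(fine sand) / t(medium sand) = 15740/1672 = 9.41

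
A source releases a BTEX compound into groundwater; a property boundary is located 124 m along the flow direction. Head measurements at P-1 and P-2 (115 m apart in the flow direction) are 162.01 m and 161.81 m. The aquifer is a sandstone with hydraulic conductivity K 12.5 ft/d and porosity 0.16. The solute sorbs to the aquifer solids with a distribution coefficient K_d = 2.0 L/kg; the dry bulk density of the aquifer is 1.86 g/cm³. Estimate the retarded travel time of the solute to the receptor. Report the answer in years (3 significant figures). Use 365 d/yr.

199 years

Hydraulic gradient i = (162.01 − 161.81) / 115 = 0.20 / 115 = 0.001739
K = 12.5 ft/d × 0.3048 = 3.810 m/d
Darcy flux q = K·i = 3.810 × 0.001739 = 0.006626 m/d
Seepage velocity v = q / n = 0.006626 / 0.16 = 0.04141 m/d
Retardation R = 1 + ρ_b·K_d/n = 1 + 1.86×2.0/0.16 = 24.25
Contaminant velocity v_c = v/R = 0.04141/24.25 = 0.001708 m/d
t = L/v_c = 124/0.001708 = 72610 d
   = 72610/365 = 199 yr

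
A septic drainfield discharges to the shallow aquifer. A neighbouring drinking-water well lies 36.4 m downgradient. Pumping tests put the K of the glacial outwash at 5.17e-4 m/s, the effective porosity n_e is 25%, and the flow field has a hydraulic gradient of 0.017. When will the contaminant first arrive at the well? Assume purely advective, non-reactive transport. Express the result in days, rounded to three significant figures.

K = 5.17e-4 m/s × 86400 s/d = 44.67 m/d
Darcy flux q = K·i = 44.67 × 0.017 = 0.7594 m/d
v_s = q/n_e = 0.7594/0.25 = 3.037 m/d
t = L / v = 36.4 / 3.037 = 11.98 d

12.0 days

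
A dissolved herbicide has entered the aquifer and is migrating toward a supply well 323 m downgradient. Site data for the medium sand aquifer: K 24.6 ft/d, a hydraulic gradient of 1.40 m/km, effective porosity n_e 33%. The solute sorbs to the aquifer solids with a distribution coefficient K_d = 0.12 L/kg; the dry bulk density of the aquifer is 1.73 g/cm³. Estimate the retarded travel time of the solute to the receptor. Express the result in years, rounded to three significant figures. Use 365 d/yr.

K = 24.6 ft/d × 0.3048 = 7.498 m/d
Darcy flux q = K·i = 7.498 × 0.0014 = 0.01050 m/d
v_s = q/n_e = 0.01050/0.33 = 0.03181 m/d
Retardation R = 1 + ρ_b·K_d/n = 1 + 1.73×0.12/0.33 = 1.629
Contaminant velocity v_c = v/R = 0.03181/1.629 = 0.01953 m/d
t = L/v_c = 323/0.01953 = 16540 d
   = 16540/365 = 45.3 yr

45.3 years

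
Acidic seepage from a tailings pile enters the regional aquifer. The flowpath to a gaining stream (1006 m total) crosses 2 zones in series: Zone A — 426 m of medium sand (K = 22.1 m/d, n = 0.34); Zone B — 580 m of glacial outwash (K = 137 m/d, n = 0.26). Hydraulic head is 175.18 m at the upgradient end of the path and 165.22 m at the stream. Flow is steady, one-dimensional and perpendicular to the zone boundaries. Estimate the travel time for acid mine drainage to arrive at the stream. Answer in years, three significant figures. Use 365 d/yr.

1.91 years

Total head drop ΔH = 175.18 − 165.22 = 9.96 m
Continuity: the same q passes through each zone, so ΔH = q·Σ(L_j/K_j) — the zones act as resistances in series.
Σ(L/K) = 426/22.1 + 580/137 = 19.28 + 4.234 = 23.51 d
q = ΔH / Σ(L/K) = 9.96 / 23.51 = 0.4237 m/d (same in every zone)
Zone A: v = q/n = 0.4237/0.34 = 1.246 m/d → t_A = 426/1.246 = 341.9 d
Zone B: v = q/n = 0.4237/0.26 = 1.629 m/d → t_B = 580/1.629 = 355.9 d
Total t = 341.9 + 355.9 = 697.8 d
   = 697.8 / 365 = 1.91 yr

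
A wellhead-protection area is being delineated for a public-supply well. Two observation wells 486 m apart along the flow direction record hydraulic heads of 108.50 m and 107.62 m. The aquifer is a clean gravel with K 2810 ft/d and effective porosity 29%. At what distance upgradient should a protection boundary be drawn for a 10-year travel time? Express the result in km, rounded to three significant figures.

Hydraulic gradient i = (108.50 − 107.62) / 486 = 0.88 / 486 = 0.001811
K = 2810 ft/d × 0.3048 = 856.5 m/d
q = Ki = 856.5 × 0.001811 = 1.551 m/d
Average linear velocity = 1.551 / 0.29 = 5.348 m/d
T = 10 yr × 365 = 3650 d
L = v × T = 5.348 × 3650 = 19520 m
   = 19.5 km

19.5 km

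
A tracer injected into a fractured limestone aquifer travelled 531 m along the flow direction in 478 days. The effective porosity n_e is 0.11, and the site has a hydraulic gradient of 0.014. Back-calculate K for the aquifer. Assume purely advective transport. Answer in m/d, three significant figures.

8.73 m/d

v = L / t = 531 / 478 = 1.111 m/d
K = v · n / i = 1.111 × 0.11 / 0.014 = 8.73 m/d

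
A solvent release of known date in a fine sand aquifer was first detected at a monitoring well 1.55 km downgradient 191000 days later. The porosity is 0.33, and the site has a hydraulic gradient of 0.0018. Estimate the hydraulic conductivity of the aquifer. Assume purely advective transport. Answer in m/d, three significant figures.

1.49 m/d

L = 1.55 km = 1550 m
v = L / t = 1550 / 191000 = 0.008115 m/d
K = v · n / i = 0.008115 × 0.33 / 0.0018 = 1.49 m/d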